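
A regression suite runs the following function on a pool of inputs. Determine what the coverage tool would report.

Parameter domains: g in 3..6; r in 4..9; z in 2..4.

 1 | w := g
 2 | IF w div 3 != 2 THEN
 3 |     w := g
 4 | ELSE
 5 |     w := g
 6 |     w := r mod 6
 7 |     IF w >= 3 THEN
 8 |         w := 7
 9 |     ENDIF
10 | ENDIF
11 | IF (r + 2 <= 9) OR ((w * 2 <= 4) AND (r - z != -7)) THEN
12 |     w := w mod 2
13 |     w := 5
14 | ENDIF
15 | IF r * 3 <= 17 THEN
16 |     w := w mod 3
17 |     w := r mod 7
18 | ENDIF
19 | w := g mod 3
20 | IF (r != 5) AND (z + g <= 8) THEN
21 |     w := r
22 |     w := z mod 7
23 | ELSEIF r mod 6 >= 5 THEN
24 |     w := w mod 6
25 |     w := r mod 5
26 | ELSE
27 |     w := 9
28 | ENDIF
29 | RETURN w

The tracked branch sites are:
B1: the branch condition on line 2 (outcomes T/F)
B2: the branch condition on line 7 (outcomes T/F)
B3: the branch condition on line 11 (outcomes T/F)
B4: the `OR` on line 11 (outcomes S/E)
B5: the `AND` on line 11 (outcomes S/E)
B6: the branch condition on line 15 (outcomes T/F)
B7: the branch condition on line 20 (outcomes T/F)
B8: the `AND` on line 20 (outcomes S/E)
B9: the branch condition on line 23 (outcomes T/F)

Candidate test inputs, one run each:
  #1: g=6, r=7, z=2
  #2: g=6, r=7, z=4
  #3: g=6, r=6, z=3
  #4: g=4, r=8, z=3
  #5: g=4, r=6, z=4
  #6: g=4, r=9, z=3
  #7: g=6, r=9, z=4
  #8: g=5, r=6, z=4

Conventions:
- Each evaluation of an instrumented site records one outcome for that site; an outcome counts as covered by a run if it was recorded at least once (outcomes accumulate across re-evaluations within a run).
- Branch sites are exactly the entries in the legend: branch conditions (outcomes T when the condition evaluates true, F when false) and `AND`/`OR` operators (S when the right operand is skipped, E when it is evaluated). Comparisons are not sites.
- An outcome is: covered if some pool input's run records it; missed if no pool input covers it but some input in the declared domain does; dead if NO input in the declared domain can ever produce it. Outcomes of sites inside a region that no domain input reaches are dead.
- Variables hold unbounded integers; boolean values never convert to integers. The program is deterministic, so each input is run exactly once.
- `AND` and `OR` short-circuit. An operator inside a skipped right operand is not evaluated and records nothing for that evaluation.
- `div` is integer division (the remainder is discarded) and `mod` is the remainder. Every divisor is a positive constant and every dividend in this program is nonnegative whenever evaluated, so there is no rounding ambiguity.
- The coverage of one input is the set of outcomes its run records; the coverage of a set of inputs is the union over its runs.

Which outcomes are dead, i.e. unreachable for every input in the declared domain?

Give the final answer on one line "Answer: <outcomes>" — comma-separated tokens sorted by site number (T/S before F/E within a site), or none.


sweeping the full domain (72 inputs) for each outcome:
  reachable outcomes have witnesses, e.g. B1=T (e.g. g=3, r=4, z=2), B1=F (e.g. g=6, r=4, z=2), B2=T (e.g. g=6, r=4, z=2), B2=F (e.g. g=6, r=6, z=2)
Answer: none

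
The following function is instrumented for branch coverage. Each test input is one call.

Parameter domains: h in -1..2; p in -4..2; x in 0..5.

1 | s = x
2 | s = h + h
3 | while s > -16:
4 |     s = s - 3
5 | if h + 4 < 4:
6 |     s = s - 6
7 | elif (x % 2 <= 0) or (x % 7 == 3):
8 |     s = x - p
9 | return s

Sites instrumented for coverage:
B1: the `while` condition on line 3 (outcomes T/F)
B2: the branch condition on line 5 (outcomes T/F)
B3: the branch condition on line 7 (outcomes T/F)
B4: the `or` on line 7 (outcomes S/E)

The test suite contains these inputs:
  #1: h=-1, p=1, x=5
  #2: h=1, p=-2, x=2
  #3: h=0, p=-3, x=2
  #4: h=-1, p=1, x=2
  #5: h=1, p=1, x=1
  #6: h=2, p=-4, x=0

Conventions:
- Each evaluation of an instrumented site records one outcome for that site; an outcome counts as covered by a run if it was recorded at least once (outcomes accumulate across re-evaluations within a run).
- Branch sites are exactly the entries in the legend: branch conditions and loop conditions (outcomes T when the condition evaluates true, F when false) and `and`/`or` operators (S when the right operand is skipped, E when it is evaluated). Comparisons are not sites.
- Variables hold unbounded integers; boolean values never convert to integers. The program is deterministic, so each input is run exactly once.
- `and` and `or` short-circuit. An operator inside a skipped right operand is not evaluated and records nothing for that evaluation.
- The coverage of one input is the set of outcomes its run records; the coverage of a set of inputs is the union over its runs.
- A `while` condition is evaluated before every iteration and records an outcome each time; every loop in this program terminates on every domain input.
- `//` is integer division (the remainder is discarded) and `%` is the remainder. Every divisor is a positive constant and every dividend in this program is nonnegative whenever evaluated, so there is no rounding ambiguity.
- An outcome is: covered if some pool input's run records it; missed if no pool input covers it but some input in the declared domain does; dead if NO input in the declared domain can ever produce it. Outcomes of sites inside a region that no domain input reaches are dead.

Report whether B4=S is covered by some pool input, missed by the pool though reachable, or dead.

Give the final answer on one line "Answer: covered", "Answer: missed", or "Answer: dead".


B4=S is recorded by pool input(s) 2, 3, 6 -> covered
Answer: covered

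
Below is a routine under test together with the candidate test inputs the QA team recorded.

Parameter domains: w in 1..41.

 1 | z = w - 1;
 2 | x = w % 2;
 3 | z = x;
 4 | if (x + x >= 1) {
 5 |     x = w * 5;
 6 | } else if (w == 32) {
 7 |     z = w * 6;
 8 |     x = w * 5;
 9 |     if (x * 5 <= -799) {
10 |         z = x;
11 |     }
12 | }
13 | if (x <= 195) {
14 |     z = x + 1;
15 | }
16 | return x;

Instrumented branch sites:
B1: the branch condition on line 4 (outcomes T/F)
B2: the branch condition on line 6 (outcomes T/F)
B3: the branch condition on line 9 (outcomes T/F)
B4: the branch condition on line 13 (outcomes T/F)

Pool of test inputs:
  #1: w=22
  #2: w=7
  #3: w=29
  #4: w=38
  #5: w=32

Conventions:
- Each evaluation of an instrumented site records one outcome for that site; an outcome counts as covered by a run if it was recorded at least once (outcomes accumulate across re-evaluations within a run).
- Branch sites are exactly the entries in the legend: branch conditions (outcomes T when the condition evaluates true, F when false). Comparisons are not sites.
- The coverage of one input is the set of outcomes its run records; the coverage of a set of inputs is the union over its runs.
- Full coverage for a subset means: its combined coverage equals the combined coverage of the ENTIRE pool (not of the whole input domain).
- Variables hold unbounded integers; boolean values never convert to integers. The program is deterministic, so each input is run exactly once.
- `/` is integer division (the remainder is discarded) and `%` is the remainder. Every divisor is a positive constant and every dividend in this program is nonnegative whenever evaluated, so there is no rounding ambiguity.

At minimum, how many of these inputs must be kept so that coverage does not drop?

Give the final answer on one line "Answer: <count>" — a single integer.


run #1 (w=22) runs B1->F, B2->F, B4->T; records B1=F, B2=F, B4=T
run #2 (w=7) runs B1->T, B4->T; records B1=T, B4=T
run #3 (w=29) runs B1->T, B4->T; records B1=T, B4=T
run #4 (w=38) runs B1->F, B2->F, B4->T; records B1=F, B2=F, B4=T
run #5 (w=32) runs B1->F, B2->T, B3->F, B4->T; records B1=F, B2=T, B3=F, B4=T
pool-wide coverage (6 outcomes): B1=T, B1=F, B2=T, B2=F, B3=F, B4=T
no size-1 subset reaches all 6 outcomes (best union: 4/6)
no size-2 subset reaches all 6 outcomes (best union: 5/6)
size 3: inputs {1, 2, 5} cover all 6 outcomes, and no lexicographically smaller subset of this size does
Answer: 3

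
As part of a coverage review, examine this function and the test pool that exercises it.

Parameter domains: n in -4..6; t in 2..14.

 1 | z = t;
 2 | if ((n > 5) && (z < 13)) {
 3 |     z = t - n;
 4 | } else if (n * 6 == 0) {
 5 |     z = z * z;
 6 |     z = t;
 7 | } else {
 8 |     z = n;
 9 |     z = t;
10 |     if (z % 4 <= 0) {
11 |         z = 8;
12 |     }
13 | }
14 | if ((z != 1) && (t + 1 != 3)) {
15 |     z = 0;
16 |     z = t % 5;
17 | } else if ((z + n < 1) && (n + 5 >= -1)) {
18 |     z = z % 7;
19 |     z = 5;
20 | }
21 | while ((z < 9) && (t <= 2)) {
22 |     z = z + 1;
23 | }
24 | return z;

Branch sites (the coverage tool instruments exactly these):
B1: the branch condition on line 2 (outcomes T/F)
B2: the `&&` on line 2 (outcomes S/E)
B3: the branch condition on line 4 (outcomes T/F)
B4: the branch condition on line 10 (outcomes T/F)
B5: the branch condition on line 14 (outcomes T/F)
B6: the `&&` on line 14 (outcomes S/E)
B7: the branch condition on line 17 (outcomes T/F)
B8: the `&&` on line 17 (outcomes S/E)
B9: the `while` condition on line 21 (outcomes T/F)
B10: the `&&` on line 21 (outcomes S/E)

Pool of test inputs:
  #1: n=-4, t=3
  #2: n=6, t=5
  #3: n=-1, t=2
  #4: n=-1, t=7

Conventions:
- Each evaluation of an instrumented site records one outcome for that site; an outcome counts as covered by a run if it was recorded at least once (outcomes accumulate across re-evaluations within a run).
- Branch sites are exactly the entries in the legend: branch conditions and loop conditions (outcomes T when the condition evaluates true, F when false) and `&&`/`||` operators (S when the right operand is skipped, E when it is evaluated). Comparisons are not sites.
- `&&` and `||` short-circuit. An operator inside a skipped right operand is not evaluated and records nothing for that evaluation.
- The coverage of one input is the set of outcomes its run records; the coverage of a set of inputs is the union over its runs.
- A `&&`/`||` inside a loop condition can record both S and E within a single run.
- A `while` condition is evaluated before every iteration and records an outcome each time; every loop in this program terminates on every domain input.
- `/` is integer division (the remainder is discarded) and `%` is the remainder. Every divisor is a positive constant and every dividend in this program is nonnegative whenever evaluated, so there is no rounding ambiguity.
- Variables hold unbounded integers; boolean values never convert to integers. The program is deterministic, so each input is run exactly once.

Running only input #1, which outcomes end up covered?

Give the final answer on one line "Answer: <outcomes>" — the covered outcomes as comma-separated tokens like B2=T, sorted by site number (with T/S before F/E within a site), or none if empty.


Tracing the run of input #1 (n=-4, t=3):
  B2->S, B1->F, B3->F, B4->F, B6->E, B5->T, B10->E, B9->F
as a set, this run covers: B1=F, B2=S, B3=F, B4=F, B5=T, B6=E, B9=F, B10=E
Answer: B1=F, B2=S, B3=F, B4=F, B5=T, B6=E, B9=F, B10=E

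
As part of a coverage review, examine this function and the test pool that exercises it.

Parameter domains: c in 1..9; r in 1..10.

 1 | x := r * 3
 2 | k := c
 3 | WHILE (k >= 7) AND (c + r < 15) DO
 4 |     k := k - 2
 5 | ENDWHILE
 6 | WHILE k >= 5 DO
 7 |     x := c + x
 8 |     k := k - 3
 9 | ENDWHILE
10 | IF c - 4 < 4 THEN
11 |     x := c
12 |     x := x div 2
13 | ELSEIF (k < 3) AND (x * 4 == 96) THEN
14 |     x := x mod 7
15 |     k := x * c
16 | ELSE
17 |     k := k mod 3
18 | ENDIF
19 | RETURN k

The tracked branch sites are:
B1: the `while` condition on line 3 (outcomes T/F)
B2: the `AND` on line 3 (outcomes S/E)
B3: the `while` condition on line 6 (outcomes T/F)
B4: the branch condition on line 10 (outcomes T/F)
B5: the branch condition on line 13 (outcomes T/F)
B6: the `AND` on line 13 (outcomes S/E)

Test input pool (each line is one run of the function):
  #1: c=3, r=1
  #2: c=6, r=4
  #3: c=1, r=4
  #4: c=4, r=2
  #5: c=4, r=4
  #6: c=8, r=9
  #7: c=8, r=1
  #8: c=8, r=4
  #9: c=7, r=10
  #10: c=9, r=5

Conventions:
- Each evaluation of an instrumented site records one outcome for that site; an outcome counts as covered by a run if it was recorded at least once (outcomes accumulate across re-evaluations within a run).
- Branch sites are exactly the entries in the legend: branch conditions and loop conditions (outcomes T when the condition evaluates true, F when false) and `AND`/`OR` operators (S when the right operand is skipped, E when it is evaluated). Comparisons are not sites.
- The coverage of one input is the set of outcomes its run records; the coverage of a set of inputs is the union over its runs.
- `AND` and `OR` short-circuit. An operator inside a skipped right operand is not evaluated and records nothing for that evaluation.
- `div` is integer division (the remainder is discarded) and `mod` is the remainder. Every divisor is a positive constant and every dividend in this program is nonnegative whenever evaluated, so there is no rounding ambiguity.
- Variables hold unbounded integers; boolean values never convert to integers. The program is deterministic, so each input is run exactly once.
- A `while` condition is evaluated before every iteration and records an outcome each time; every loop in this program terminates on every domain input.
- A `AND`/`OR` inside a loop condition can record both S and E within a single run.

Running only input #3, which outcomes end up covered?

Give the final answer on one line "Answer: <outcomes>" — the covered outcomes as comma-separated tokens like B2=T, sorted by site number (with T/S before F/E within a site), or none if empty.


Simulating input #3 (c=1, r=4) step by step:
  B2->S, B1->F, B3->F, B4->T
as a set, this run covers: B1=F, B2=S, B3=F, B4=T
Answer: B1=F, B2=S, B3=F, B4=T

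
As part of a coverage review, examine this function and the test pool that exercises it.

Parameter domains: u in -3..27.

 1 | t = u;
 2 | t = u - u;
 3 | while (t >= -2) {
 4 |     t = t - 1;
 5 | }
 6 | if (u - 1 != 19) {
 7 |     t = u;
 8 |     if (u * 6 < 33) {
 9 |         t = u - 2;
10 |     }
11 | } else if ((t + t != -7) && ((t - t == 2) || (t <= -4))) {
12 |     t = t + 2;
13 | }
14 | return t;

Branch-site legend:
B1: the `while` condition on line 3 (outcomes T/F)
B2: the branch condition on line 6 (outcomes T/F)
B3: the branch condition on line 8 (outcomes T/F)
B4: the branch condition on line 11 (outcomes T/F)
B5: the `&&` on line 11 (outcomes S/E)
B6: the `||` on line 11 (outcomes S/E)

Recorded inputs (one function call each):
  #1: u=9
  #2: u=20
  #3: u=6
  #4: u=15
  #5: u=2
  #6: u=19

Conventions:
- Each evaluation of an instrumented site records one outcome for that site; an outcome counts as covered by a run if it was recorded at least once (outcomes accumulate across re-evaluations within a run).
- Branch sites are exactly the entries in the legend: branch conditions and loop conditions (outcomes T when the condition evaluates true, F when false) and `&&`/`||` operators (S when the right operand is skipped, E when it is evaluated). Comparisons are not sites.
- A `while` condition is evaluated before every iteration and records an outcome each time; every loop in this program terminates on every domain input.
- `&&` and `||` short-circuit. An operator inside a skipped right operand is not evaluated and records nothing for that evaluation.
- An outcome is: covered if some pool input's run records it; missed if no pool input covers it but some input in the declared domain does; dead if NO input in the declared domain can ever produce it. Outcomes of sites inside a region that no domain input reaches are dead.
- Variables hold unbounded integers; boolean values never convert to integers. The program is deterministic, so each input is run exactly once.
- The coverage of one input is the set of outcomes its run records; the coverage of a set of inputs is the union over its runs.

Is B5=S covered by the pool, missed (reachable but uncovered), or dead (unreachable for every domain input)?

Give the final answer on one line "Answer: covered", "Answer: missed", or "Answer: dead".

no pool input records B5=S
checking all 31 inputs in the declared domain: B5=S is never recorded -> dead

Answer: dead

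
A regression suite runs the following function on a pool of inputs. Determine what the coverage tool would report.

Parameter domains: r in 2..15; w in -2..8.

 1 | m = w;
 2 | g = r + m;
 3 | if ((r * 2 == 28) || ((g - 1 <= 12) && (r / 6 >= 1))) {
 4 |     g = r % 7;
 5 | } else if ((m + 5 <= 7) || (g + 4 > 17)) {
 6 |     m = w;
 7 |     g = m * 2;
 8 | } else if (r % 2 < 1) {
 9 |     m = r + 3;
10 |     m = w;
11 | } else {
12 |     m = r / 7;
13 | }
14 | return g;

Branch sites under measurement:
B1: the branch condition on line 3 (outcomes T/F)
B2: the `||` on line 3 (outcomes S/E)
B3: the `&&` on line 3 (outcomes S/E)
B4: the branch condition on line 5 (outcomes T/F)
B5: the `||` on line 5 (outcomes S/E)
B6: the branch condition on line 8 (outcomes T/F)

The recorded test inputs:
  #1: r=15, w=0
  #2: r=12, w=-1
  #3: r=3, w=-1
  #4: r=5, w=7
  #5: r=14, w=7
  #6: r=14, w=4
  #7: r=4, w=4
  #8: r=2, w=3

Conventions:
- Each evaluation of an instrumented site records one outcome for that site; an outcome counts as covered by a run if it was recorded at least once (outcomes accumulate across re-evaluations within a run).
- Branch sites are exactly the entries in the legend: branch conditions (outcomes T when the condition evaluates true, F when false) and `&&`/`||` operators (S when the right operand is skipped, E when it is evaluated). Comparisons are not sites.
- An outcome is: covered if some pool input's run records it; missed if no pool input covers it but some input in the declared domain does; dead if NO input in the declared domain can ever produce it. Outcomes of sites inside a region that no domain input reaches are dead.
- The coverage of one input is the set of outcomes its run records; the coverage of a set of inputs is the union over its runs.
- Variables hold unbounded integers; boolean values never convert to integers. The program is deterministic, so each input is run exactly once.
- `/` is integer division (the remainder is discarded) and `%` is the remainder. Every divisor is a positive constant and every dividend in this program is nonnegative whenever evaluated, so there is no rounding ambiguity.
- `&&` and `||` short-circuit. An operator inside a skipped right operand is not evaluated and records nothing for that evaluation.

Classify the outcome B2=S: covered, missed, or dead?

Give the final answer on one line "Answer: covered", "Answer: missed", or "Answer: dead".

B2=S is recorded by pool input(s) 5, 6 -> covered

Answer: covered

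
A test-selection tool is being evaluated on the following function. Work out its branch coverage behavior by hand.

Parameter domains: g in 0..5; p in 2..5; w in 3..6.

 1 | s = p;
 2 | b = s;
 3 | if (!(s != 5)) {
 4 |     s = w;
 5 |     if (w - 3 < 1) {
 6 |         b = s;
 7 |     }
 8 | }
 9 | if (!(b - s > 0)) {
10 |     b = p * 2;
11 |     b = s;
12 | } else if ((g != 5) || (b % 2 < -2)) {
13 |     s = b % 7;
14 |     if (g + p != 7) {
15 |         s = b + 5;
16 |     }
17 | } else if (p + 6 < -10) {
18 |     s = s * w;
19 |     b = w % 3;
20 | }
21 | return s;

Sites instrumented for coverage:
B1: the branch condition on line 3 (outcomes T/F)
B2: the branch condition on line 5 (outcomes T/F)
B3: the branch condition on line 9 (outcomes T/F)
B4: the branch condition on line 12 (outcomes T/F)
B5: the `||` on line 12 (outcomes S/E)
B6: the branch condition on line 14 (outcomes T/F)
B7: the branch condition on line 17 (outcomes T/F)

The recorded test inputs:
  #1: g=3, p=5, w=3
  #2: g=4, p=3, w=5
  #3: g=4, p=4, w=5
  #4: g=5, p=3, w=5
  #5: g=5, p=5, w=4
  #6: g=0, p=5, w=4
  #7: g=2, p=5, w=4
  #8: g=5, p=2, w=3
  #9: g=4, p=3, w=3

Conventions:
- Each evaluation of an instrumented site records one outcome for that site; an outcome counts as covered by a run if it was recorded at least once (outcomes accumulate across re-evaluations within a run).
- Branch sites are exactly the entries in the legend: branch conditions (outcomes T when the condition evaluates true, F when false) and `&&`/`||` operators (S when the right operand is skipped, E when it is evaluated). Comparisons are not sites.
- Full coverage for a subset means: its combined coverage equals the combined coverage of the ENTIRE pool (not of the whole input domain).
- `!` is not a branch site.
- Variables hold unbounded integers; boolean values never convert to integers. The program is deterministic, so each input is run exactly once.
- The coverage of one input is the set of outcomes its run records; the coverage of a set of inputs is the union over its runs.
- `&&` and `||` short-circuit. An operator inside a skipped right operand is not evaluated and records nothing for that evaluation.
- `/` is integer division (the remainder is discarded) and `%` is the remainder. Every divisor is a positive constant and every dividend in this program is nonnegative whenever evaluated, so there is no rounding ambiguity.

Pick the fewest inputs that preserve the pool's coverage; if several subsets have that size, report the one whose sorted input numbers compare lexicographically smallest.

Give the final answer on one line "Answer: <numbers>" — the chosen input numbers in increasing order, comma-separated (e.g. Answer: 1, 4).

input #1 (g=3, p=5, w=3): events B1->T, B2->T, B3->T; covers B1=T, B2=T, B3=T
input #2 (g=4, p=3, w=5): events B1->F, B3->T; covers B1=F, B3=T
input #3 (g=4, p=4, w=5): events B1->F, B3->T; covers B1=F, B3=T
input #4 (g=5, p=3, w=5): events B1->F, B3->T; covers B1=F, B3=T
input #5 (g=5, p=5, w=4): events B1->T, B2->F, B3->F, B5->E, B4->F, B7->F; covers B1=T, B2=F, B3=F, B4=F, B5=E, B7=F
input #6 (g=0, p=5, w=4): events B1->T, B2->F, B3->F, B5->S, B4->T, B6->T; covers B1=T, B2=F, B3=F, B4=T, B5=S, B6=T
input #7 (g=2, p=5, w=4): events B1->T, B2->F, B3->F, B5->S, B4->T, B6->F; covers B1=T, B2=F, B3=F, B4=T, B5=S, B6=F
input #8 (g=5, p=2, w=3): events B1->F, B3->T; covers B1=F, B3=T
input #9 (g=4, p=3, w=3): events B1->F, B3->T; covers B1=F, B3=T
the full pool covers 13 outcomes: B1=T, B1=F, B2=T, B2=F, B3=T, B3=F, B4=T, B4=F, B5=S, B5=E, B6=T, B6=F, B7=F
no size-1 subset reaches all 13 outcomes (best union: 6/13)
no size-2 subset reaches all 13 outcomes (best union: 9/13)
no size-3 subset reaches all 13 outcomes (best union: 11/13)
no size-4 subset reaches all 13 outcomes (best union: 12/13)
size 5: inputs {1, 2, 5, 6, 7} cover all 13 outcomes, and no lexicographically smaller subset of this size does

Answer: 1, 2, 5, 6, 7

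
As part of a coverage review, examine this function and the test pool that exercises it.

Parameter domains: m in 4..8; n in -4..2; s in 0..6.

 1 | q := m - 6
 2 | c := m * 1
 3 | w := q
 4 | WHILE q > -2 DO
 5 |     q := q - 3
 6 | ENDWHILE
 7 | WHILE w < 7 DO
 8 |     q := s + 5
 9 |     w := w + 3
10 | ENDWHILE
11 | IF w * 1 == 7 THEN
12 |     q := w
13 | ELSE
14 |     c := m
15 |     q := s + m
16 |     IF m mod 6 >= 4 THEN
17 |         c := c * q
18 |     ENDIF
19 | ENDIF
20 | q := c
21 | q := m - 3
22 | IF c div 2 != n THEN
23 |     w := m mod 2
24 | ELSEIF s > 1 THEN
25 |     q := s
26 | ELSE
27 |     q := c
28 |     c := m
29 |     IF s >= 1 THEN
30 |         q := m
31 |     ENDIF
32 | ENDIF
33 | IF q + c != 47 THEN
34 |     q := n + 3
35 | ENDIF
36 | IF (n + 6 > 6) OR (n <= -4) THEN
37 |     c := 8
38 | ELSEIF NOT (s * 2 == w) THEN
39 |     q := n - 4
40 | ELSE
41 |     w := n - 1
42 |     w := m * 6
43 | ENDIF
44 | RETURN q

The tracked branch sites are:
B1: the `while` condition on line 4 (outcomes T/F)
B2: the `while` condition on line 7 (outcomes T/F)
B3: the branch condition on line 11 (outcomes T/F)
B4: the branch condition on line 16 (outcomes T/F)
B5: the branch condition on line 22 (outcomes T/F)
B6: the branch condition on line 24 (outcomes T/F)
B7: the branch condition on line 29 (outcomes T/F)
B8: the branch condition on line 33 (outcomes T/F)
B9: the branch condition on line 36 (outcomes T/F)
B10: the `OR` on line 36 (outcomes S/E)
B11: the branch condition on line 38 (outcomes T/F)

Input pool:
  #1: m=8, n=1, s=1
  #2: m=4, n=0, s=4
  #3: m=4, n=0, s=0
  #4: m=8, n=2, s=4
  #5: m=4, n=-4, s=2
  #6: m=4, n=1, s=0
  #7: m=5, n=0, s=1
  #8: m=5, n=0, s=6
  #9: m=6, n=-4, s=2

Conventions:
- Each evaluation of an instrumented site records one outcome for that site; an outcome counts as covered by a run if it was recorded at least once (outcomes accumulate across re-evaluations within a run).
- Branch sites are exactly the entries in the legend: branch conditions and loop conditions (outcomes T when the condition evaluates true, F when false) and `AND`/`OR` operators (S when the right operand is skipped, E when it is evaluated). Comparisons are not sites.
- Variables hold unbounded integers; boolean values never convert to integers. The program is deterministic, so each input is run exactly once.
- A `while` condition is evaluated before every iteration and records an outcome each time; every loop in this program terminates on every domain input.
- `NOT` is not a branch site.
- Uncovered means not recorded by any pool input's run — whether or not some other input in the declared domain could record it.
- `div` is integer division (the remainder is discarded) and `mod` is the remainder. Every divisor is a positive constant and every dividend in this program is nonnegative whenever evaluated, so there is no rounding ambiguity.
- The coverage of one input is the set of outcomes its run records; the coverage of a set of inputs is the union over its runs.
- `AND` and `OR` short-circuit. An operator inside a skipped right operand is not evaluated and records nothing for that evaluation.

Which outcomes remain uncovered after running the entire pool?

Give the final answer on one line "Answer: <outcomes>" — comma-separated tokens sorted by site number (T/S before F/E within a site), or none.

#1 (m=8, n=1, s=1) -> B1->T, B1->T, B1->F, B2->T, B2->T, B2->F, B3->F, B4->F, B5->T, B8->T, B10->S, B9->T; covered: B1=T, B1=F, B2=T, B2=F, B3=F, B4=F, B5=T, B8=T, B9=T, B10=S
#2 (m=4, n=0, s=4) -> B1->F, B2->T, B2->T, B2->T, B2->F, B3->T, B5->T, B8->T, B10->E, B9->F, B11->T; covered: B1=F, B2=T, B2=F, B3=T, B5=T, B8=T, B9=F, B10=E, B11=T
#3 (m=4, n=0, s=0) -> B1->F, B2->T, B2->T, B2->T, B2->F, B3->T, B5->T, B8->T, B10->E, B9->F, B11->F; covered: B1=F, B2=T, B2=F, B3=T, B5=T, B8=T, B9=F, B10=E, B11=F
#4 (m=8, n=2, s=4) -> B1->T, B1->T, B1->F, B2->T, B2->T, B2->F, B3->F, B4->F, B5->T, B8->T, B10->S, B9->T; covered: B1=T, B1=F, B2=T, B2=F, B3=F, B4=F, B5=T, B8=T, B9=T, B10=S
#5 (m=4, n=-4, s=2) -> B1->F, B2->T, B2->T, B2->T, B2->F, B3->T, B5->T, B8->T, B10->E, B9->T; covered: B1=F, B2=T, B2=F, B3=T, B5=T, B8=T, B9=T, B10=E
#6 (m=4, n=1, s=0) -> B1->F, B2->T, B2->T, B2->T, B2->F, B3->T, B5->T, B8->T, B10->S, B9->T; covered: B1=F, B2=T, B2=F, B3=T, B5=T, B8=T, B9=T, B10=S
#7 (m=5, n=0, s=1) -> B1->T, B1->F, B2->T, B2->T, B2->T, B2->F, B3->F, B4->T, B5->T, B8->T, B10->E, B9->F, B11->T; covered: B1=T, B1=F, B2=T, B2=F, B3=F, B4=T, B5=T, B8=T, B9=F, B10=E, B11=T
#8 (m=5, n=0, s=6) -> B1->T, B1->F, B2->T, B2->T, B2->T, B2->F, B3->F, B4->T, B5->T, B8->T, B10->E, B9->F, B11->T; covered: B1=T, B1=F, B2=T, B2=F, B3=F, B4=T, B5=T, B8=T, B9=F, B10=E, B11=T
#9 (m=6, n=-4, s=2) -> B1->T, B1->F, B2->T, B2->T, B2->T, B2->F, B3->F, B4->F, B5->T, B8->T, B10->E, B9->T; covered: B1=T, B1=F, B2=T, B2=F, B3=F, B4=F, B5=T, B8=T, B9=T, B10=E
union over the pool: B1=T, B1=F, B2=T, B2=F, B3=T, B3=F, B4=T, B4=F, B5=T, B8=T, B9=T, B9=F, B10=S, B10=E, B11=T, B11=F
uncovered (6 of 22): B5=F, B6=T, B6=F, B7=T, B7=F, B8=F

Answer: B5=F, B6=T, B6=F, B7=T, B7=F, B8=F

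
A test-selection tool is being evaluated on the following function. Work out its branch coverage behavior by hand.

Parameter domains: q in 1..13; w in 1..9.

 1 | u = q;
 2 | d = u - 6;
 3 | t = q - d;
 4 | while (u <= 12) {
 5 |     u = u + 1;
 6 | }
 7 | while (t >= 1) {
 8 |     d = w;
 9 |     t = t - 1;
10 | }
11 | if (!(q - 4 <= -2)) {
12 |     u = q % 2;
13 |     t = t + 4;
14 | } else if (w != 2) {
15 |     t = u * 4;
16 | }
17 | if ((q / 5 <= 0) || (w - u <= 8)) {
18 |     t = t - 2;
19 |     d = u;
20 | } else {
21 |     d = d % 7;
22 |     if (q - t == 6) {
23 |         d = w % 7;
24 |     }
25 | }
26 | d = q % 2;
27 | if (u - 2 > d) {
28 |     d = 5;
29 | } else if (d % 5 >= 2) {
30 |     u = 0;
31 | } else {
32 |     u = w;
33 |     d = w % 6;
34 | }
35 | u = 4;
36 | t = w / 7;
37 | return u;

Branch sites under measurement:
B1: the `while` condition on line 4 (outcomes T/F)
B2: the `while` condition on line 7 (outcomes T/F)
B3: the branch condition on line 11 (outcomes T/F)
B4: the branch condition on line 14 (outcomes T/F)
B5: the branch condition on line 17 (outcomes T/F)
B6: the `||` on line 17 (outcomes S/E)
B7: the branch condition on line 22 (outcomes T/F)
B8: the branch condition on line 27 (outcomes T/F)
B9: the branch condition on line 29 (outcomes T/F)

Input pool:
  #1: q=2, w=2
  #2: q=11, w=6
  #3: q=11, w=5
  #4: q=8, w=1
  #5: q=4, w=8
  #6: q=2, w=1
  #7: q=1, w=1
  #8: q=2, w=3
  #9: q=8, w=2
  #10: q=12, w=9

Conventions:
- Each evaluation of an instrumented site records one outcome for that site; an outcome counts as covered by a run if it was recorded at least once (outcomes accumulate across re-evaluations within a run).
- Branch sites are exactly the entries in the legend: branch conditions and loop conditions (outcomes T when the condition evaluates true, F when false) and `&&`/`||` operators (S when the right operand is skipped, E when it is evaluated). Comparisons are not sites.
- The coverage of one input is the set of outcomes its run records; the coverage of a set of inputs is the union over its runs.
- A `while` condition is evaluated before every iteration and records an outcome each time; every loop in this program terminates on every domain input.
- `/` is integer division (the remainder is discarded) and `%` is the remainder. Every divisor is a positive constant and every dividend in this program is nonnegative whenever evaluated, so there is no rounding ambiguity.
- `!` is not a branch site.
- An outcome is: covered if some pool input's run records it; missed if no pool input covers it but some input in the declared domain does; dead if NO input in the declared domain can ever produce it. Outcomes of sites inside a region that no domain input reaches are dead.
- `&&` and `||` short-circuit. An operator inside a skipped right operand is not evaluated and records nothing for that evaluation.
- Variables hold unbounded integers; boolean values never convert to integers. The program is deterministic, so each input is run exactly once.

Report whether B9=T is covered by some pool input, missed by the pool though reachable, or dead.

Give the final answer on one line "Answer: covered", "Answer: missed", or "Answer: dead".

no pool input records B9=T
checking all 117 inputs in the declared domain: B9=T is never recorded -> dead

Answer: dead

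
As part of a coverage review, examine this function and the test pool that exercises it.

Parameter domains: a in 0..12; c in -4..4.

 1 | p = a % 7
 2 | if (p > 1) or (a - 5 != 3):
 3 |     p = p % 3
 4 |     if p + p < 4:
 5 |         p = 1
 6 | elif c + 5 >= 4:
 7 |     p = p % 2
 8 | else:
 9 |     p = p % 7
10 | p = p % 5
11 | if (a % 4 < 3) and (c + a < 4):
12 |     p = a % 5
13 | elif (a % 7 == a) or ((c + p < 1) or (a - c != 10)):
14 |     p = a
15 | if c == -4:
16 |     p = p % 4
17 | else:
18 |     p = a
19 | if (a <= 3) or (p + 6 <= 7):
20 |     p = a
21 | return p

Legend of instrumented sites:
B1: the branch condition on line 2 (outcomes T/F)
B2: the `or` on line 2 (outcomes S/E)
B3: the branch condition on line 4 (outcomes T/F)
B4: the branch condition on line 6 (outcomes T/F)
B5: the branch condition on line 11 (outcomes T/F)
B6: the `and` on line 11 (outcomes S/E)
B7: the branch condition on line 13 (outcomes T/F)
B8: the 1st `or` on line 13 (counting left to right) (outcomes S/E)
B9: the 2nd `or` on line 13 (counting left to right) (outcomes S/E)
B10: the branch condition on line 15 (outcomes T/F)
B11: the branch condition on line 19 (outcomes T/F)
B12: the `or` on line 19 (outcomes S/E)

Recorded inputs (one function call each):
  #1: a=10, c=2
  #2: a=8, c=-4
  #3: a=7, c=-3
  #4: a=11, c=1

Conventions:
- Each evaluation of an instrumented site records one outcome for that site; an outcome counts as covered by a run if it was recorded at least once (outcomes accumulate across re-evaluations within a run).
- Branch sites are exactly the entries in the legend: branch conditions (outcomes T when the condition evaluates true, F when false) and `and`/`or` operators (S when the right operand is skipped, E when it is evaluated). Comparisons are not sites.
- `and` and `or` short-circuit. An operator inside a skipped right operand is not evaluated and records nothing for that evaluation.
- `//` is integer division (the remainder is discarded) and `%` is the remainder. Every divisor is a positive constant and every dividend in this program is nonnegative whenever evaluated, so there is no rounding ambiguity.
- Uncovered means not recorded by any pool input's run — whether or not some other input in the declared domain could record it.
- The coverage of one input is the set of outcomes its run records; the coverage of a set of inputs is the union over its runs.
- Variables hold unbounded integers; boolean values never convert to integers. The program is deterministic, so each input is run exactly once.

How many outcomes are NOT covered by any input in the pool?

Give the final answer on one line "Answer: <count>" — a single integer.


input #1 (a=10, c=2): events B2->S, B1->T, B3->T, B6->E, B5->F, B8->E, B9->E, B7->T, B10->F, B12->E, B11->F; covers B1=T, B2=S, B3=T, B5=F, B6=E, B7=T, B8=E, B9=E, B10=F, B11=F, B12=E
input #2 (a=8, c=-4): events B2->E, B1->F, B4->F, B6->E, B5->F, B8->E, B9->S, B7->T, B10->T, B12->E, B11->T; covers B1=F, B2=E, B4=F, B5=F, B6=E, B7=T, B8=E, B9=S, B10=T, B11=T, B12=E
input #3 (a=7, c=-3): events B2->E, B1->T, B3->T, B6->S, B5->F, B8->E, B9->S, B7->T, B10->F, B12->E, B11->F; covers B1=T, B2=E, B3=T, B5=F, B6=S, B7=T, B8=E, B9=S, B10=F, B11=F, B12=E
input #4 (a=11, c=1): events B2->S, B1->T, B3->T, B6->S, B5->F, B8->E, B9->E, B7->F, B10->F, B12->E, B11->F; covers B1=T, B2=S, B3=T, B5=F, B6=S, B7=F, B8=E, B9=E, B10=F, B11=F, B12=E
union over the pool: B1=T, B1=F, B2=S, B2=E, B3=T, B4=F, B5=F, B6=S, B6=E, B7=T, B7=F, B8=E, B9=S, B9=E, B10=T, B10=F, B11=T, B11=F, B12=E
uncovered (5 of 24): B3=F, B4=T, B5=T, B8=S, B12=S
Answer: 5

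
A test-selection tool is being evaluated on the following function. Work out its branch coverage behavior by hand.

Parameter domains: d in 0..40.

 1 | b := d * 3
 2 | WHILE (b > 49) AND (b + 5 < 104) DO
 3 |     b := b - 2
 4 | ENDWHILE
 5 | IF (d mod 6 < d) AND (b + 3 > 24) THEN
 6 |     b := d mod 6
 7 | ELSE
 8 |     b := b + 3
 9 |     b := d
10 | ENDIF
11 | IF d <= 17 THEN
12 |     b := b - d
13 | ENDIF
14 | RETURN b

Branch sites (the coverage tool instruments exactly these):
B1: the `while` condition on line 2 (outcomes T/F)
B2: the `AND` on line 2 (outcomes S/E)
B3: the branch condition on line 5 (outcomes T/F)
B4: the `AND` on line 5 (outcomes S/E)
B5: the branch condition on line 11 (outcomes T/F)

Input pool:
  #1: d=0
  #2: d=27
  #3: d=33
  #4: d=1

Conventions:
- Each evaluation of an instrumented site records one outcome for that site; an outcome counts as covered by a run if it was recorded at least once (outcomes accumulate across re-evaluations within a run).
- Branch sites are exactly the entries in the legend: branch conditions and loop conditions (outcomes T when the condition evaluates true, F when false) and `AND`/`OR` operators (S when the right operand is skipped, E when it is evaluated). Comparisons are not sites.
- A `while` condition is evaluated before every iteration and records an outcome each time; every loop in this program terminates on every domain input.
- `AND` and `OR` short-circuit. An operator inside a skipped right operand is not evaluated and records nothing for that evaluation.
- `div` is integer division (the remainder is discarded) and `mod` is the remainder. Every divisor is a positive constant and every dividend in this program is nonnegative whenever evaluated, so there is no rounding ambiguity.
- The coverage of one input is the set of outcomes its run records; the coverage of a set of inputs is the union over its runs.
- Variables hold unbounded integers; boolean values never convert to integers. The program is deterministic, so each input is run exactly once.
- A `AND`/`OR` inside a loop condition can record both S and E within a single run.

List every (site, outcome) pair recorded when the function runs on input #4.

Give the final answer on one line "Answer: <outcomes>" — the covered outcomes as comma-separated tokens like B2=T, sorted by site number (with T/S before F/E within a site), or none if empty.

Tracing the run of input #4 (d=1):
  B2->S, B1->F, B4->S, B3->F, B5->T
collecting distinct outcomes: B1=F, B2=S, B3=F, B4=S, B5=T

Answer: B1=F, B2=S, B3=F, B4=S, B5=T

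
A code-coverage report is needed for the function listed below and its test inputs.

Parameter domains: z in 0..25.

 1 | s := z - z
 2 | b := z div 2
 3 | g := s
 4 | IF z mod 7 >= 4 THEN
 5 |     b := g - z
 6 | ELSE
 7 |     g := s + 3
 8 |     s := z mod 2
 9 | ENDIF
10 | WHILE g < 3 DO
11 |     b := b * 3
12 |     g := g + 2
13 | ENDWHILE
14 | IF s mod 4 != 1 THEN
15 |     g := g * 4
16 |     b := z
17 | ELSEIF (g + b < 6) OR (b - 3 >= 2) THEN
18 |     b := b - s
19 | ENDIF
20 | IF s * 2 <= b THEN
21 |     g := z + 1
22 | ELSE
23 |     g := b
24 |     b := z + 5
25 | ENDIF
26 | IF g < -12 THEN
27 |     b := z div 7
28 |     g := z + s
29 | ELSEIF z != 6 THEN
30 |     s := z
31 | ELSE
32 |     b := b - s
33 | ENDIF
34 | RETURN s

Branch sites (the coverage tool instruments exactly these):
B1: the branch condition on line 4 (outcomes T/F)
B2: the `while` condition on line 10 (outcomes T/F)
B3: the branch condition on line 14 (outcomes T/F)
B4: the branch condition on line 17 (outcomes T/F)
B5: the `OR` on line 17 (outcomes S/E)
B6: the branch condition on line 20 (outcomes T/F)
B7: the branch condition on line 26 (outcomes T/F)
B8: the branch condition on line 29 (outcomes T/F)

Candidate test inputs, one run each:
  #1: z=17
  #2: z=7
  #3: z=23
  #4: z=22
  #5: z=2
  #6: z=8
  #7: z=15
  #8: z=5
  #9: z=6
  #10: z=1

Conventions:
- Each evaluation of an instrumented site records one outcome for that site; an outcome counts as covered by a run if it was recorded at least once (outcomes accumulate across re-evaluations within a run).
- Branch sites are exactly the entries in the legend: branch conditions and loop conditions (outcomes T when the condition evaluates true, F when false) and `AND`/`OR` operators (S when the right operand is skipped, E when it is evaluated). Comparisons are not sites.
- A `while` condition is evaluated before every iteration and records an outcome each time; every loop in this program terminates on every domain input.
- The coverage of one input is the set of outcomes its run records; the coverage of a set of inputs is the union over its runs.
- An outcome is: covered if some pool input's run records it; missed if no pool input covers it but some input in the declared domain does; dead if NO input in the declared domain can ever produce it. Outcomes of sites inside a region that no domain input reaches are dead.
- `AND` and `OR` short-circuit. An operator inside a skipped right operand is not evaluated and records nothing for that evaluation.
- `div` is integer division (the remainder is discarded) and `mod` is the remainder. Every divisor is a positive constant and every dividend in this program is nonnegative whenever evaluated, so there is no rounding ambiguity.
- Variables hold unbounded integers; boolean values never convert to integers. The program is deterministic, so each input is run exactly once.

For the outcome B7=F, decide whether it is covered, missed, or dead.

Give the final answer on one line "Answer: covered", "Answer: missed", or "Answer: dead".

B7=F is recorded by pool input(s) 1, 2, 3, 4, 5, 6, 7, 8, 9, 10 -> covered

Answer: covered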